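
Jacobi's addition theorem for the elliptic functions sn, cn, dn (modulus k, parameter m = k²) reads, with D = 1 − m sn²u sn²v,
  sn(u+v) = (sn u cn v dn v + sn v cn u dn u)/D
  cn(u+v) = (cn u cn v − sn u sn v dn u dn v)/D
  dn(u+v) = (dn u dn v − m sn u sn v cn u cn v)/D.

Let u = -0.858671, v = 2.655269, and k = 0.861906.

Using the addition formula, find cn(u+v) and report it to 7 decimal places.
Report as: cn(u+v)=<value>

cn(u+v)=0.1778078

sn u = -0.7116938645436032, cn u = 0.7024897459543387, dn u = 0.7897621359165702
sn v = 0.9644004842277581, cn v = -0.2644460361231866, dn v = 0.5559397894540657
m = k² = 0.742881952836
D = 1 − m·sn²u·sn²v = 0.6500378377652339
cn(u+v) = (cn u·cn v − sn u·sn v·dn u·dn v)/D = 0.1155818083950043/0.6500378377652339 = 0.1778078162224575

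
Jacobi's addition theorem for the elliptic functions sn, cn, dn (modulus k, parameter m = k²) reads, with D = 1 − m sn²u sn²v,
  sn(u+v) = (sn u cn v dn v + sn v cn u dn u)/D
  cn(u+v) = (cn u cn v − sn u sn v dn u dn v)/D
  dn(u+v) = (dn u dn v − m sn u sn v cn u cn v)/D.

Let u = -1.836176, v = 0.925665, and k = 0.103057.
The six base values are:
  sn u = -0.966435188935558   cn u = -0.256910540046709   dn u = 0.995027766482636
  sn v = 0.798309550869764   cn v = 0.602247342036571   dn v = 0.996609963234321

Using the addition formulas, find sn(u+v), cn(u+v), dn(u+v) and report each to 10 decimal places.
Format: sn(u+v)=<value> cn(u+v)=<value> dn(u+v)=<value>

sn(u+v)=-0.7891229771 cn(u+v)=0.6142352376 dn(u+v)=0.9966876651

m = k² = 0.010620745249
D = 1 − m·sn²u·sn²v = 0.9936781656548637
sn(u+v) = (sn u·cn v·dn v + sn v·cn u·dn u)/D = -0.784134272329596/0.9936781656548637 = -0.7891229770685642
cn(u+v) = (cn u·cn v − sn u·sn v·dn u·dn v)/D = 0.6103521441408638/0.9936781656548637 = 0.6142352375616741
dn(u+v) = (dn u·dn v − m·sn u·sn v·cn u·cn v)/D = 0.9903867708298326/0.9936781656548637 = 0.9966876651427055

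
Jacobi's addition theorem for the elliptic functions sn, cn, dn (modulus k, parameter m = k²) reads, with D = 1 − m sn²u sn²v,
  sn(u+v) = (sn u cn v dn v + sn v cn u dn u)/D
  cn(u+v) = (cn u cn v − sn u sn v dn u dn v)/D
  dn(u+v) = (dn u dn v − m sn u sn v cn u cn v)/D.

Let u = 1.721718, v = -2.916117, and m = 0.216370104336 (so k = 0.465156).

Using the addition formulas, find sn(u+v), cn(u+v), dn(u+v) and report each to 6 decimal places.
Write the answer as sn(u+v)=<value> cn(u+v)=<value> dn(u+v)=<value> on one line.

sn u = 0.998868188947705, cn u = -0.04756407371464136, dn u = 0.8855051657927544
sn v = -0.4052536000226549, cn v = -0.9142043095876753, dn v = 0.9820720105142802
m = k² = 0.216370104336
D = 1 − m·sn²u·sn²v = 0.964545825145361
sn(u+v) = (sn u·cn v·dn v + sn v·cn u·dn u)/D = -0.8797297424620149/0.964545825145361 = -0.912066300561133
cn(u+v) = (cn u·cn v − sn u·sn v·dn u·dn v)/D = 0.3955050303511477/0.964545825145361 = 0.4100427579908332
dn(u+v) = (dn u·dn v − m·sn u·sn v·cn u·cn v)/D = 0.8734383443329233/0.964545825145361 = 0.9055436471370269

sn(u+v)=-0.912066 cn(u+v)=0.410043 dn(u+v)=0.905544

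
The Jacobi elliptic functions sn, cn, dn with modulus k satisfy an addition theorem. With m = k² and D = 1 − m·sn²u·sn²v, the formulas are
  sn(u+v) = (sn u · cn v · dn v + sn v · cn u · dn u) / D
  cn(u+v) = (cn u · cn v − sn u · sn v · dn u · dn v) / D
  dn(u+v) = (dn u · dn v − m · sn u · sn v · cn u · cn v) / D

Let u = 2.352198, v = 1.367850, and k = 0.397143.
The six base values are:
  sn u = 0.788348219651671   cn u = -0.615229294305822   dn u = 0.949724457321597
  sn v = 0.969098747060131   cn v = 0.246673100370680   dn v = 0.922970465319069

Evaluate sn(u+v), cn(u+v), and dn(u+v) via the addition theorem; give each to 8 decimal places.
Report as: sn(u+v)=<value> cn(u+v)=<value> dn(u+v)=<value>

m = k² = 0.157722562449
D = 1 − m·sn²u·sn²v = 0.9079410386335004
sn(u+v) = (sn u·cn v·dn v + sn v·cn u·dn u)/D = -0.3867579528558865/0.9079410386335004 = -0.4259725427082554
cn(u+v) = (cn u·cn v − sn u·sn v·dn u·dn v)/D = -0.8214470253994492/0.9079410386335004 = -0.9047360901714176
dn(u+v) = (dn u·dn v − m·sn u·sn v·cn u·cn v)/D = 0.8948544677163675/0.9079410386335004 = 0.9855865410194159

sn(u+v)=-0.42597254 cn(u+v)=-0.90473609 dn(u+v)=0.98558654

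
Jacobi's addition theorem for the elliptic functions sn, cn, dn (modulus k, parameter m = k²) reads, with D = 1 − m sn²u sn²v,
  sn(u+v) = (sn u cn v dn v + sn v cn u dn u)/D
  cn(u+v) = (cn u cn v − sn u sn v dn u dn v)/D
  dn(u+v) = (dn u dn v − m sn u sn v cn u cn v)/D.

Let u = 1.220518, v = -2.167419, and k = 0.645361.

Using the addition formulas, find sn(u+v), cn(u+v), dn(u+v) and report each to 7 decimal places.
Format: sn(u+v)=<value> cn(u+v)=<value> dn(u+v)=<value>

sn u = 0.9031299029111748, cn u = 0.4293674166348117, dn u = 0.8125834843130896
sn v = -0.9577289186014214, cn v = -0.2876722414042618, dn v = 0.7861145019374669
m = k² = 0.416490820321
D = 1 − m·sn²u·sn²v = 0.6884045694117224
sn(u+v) = (sn u·cn v·dn v + sn v·cn u·dn u)/D = -0.5383854187399469/0.6884045694117224 = -0.7820770556477063
cn(u+v) = (cn u·cn v − sn u·sn v·dn u·dn v)/D = 0.4290011562631865/0.6884045694117224 = 0.6231817383632279
dn(u+v) = (dn u·dn v − m·sn u·sn v·cn u·cn v)/D = 0.5942872177475814/0.6884045694117224 = 0.8632819190253644

sn(u+v)=-0.7820771 cn(u+v)=0.6231817 dn(u+v)=0.8632819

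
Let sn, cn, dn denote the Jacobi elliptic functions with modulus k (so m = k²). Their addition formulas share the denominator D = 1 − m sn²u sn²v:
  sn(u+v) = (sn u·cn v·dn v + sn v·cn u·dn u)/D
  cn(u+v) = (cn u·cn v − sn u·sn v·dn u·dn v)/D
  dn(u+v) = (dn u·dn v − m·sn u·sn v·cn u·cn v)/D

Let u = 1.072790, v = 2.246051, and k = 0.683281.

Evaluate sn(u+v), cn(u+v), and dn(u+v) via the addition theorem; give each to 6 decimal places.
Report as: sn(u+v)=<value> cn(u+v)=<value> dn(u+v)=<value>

sn(u+v)=0.326187 cn(u+v)=-0.945305 dn(u+v)=0.974847

sn u = 0.8398209570539763, cn u = 0.5428634820034806, dn u = 0.8189718437723133
sn v = 0.9523016592304176, cn v = -0.3051582373572662, dn v = 0.7593437992000922
m = k² = 0.466872924961
D = 1 − m·sn²u·sn²v = 0.7013784215181421
sn(u+v) = (sn u·cn v·dn v + sn v·cn u·dn u)/D = 0.2287803808691261/0.7013784215181421 = 0.3261867970986735
cn(u+v) = (cn u·cn v − sn u·sn v·dn u·dn v)/D = -0.6630167626091049/0.7013784215181421 = -0.9453053334232854
dn(u+v) = (dn u·dn v − m·sn u·sn v·cn u·cn v)/D = 0.6837363126750217/0.7013784215181421 = 0.97484651893776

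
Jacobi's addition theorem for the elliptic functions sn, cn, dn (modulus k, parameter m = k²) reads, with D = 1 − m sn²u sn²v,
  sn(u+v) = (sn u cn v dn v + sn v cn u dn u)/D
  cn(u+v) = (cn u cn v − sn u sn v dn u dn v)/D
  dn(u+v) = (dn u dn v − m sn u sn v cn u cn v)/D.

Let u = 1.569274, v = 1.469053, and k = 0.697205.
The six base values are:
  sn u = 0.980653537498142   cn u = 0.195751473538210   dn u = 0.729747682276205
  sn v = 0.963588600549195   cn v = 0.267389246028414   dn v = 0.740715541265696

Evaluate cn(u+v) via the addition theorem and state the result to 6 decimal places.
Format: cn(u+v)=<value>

m = k² = 0.486094812025
D = 1 − m·sn²u·sn²v = 0.5659542664342884
cn(u+v) = (cn u·cn v − sn u·sn v·dn u·dn v)/D = -0.4584352799201436/0.5659542664342884 = -0.8100217758025709

cn(u+v)=-0.810022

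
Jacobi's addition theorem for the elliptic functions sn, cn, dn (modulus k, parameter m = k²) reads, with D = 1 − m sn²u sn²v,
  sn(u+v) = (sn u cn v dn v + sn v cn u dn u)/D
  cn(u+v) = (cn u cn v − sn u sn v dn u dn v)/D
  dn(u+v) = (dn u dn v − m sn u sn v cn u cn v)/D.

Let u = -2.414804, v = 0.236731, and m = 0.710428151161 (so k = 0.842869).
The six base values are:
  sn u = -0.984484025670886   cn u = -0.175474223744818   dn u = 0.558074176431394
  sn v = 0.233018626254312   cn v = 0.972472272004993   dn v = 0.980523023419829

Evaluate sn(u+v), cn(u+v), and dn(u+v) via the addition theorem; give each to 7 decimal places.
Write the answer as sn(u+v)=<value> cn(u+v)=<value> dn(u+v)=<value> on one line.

m = k² = 0.710428151161
D = 1 − m·sn²u·sn²v = 0.9626131578200169
sn(u+v) = (sn u·cn v·dn v + sn v·cn u·dn u)/D = -0.9615554452928068/0.9626131578200169 = -0.9989012070751189
cn(u+v) = (cn u·cn v − sn u·sn v·dn u·dn v)/D = -0.04511338200552939/0.9626131578200169 = -0.04686553641931871
dn(u+v) = (dn u·dn v − m·sn u·sn v·cn u·cn v)/D = 0.5193939997765844/0.9626131578200169 = 0.539566694634458

sn(u+v)=-0.9989012 cn(u+v)=-0.0468655 dn(u+v)=0.5395667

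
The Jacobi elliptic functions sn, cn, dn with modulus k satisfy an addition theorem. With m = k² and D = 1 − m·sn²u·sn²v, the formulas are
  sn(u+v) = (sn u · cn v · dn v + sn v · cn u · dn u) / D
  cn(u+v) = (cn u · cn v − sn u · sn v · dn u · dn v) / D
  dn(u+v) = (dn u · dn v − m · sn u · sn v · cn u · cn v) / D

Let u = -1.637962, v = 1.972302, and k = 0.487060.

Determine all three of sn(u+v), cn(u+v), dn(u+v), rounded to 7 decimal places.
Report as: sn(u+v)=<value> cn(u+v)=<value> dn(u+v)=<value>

sn u = -0.9993609418026597, cn u = 0.03574504160441006, dn u = 0.873542021772474
sn v = 0.9671280417983605, cn v = -0.2542898951340155, dn v = 0.8821068403527598
m = k² = 0.2372274436
D = 1 − m·sn²u·sn²v = 0.7783959852591929
sn(u+v) = (sn u·cn v·dn v + sn v·cn u·dn u)/D = 0.2543658839644678/0.7783959852591929 = 0.3267821119089768
cn(u+v) = (cn u·cn v − sn u·sn v·dn u·dn v)/D = 0.7356618156072834/0.7783959852591929 = 0.9450997044419753
dn(u+v) = (dn u·dn v − m·sn u·sn v·cn u·cn v)/D = 0.7684733041023131/0.7783959852591929 = 0.9872523993638332

sn(u+v)=0.3267821 cn(u+v)=0.9450997 dn(u+v)=0.9872524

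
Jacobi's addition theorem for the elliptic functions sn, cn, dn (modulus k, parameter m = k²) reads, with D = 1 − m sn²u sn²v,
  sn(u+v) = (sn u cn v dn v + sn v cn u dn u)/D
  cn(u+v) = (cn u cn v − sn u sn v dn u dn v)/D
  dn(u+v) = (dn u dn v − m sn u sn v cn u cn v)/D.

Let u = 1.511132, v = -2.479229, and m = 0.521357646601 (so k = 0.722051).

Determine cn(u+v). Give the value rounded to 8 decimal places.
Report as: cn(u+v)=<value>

cn(u+v)=0.61902273

sn u = 0.9681922814127825, cn u = 0.2502073264569031, dn u = 0.7150393516014063
sn v = -0.9078167628840744, cn v = -0.4193670528626209, dn v = 0.7552038519430555
m = k² = 0.521357646601
D = 1 − m·sn²u·sn²v = 0.597231613517301
cn(u+v) = (cn u·cn v − sn u·sn v·dn u·dn v)/D = 0.3696999449957411/0.597231613517301 = 0.6190227319321758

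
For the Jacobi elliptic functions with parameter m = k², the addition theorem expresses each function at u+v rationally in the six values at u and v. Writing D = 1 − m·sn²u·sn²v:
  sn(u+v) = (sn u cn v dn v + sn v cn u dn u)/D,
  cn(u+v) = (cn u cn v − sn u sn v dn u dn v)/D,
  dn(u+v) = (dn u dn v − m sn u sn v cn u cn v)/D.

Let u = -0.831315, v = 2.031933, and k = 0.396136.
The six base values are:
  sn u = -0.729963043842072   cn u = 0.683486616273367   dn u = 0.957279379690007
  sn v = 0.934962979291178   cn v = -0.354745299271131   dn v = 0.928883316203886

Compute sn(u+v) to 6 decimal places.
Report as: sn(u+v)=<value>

m = k² = 0.156923730496
D = 1 − m·sn²u·sn²v = 0.9269064255064823
sn(u+v) = (sn u·cn v·dn v + sn v·cn u·dn u)/D = 0.8522699500110306/0.9269064255064823 = 0.919477874527983

sn(u+v)=0.919478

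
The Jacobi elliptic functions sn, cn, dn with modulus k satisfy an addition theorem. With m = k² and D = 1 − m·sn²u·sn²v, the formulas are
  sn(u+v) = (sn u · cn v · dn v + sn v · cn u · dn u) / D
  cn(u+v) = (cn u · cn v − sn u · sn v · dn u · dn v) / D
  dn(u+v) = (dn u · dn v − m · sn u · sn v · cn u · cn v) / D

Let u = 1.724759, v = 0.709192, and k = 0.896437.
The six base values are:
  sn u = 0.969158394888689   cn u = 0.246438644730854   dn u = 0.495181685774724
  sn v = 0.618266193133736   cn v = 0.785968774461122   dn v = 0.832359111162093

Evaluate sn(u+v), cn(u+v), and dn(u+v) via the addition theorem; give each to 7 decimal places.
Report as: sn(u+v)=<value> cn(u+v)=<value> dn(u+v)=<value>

sn(u+v)=0.9971923 cn(u+v)=-0.0748832 dn(u+v)=0.4482264

m = k² = 0.803599294969
D = 1 − m·sn²u·sn²v = 0.7114772447867975
sn(u+v) = (sn u·cn v·dn v + sn v·cn u·dn u)/D = 0.7094796378131633/0.7114772447867975 = 0.9971923108036535
cn(u+v) = (cn u·cn v − sn u·sn v·dn u·dn v)/D = -0.05327770056895517/0.7114772447867975 = -0.0748832108958319
dn(u+v) = (dn u·dn v − m·sn u·sn v·cn u·cn v)/D = 0.3189028671465307/0.7114772447867975 = 0.4482263761535954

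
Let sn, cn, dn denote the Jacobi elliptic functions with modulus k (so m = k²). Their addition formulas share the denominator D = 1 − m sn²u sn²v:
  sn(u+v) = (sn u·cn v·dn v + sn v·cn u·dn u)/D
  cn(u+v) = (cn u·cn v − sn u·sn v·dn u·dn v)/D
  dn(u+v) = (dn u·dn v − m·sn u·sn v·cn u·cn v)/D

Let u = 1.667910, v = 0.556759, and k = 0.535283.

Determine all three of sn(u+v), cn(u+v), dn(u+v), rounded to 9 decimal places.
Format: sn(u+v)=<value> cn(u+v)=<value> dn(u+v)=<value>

sn u = 0.9994798686328162, cn u = 0.03224891002388283, dn u = 0.8448491561699782
sn v = 0.5218678589325131, cn v = 0.853026340632688, dn v = 0.9601902193979936
m = k² = 0.286527890089
D = 1 − m·sn²u·sn²v = 0.9220464129509942
sn(u+v) = (sn u·cn v·dn v + sn v·cn u·dn u)/D = 0.832860058623256/0.9220464129509942 = 0.9032734653320772
cn(u+v) = (cn u·cn v − sn u·sn v·dn u·dn v)/D = -0.3956181370790043/0.9220464129509942 = -0.4290653176696768
dn(u+v) = (dn u·dn v − m·sn u·sn v·cn u·cn v)/D = 0.8071045983511291/0.9220464129509942 = 0.8753405327699333

sn(u+v)=0.903273465 cn(u+v)=-0.429065318 dn(u+v)=0.875340533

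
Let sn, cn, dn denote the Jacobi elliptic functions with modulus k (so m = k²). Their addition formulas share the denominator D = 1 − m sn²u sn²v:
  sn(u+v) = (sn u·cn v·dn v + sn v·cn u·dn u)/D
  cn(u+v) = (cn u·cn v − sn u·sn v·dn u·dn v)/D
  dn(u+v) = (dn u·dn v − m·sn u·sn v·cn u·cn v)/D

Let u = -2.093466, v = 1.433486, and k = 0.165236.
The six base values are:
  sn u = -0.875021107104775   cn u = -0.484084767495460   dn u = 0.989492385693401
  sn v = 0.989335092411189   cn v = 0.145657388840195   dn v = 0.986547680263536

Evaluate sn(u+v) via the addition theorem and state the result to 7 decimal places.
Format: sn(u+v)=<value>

m = k² = 0.027302935696
D = 1 − m·sn²u·sn²v = 0.9795386995440657
sn(u+v) = (sn u·cn v·dn v + sn v·cn u·dn u)/D = -0.5996284672569399/0.9795386995440657 = -0.6121539328012685

sn(u+v)=-0.6121539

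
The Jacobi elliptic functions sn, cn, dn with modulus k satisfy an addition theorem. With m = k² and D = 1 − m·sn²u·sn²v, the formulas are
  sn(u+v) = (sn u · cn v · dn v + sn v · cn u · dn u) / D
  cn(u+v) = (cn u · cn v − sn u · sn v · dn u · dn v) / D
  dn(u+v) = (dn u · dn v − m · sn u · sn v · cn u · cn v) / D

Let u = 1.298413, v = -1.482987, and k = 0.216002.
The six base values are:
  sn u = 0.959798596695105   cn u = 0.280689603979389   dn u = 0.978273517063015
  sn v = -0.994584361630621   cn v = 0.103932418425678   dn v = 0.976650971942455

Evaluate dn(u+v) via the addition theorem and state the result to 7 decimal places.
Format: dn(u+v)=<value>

m = k² = 0.046656864004
D = 1 − m·sn²u·sn²v = 0.957483351895267
dn(u+v) = (dn u·dn v − m·sn u·sn v·cn u·cn v)/D = 0.95673109683466/0.957483351895267 = 0.9992143413677972

dn(u+v)=0.9992143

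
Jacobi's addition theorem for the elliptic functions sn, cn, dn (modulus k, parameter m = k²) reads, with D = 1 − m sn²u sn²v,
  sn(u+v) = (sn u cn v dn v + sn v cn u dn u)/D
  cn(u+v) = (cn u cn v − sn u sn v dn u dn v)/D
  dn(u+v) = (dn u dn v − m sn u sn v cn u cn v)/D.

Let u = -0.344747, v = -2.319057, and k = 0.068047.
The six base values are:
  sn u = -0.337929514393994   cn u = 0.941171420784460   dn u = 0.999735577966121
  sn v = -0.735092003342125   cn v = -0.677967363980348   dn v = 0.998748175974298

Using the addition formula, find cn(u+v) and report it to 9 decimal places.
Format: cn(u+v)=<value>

cn(u+v)=-0.886369485

m = k² = 0.004630394209
D = 1 − m·sn²u·sn²v = 0.9997142714670042
cn(u+v) = (cn u·cn v − sn u·sn v·dn u·dn v)/D = -0.8861162235555023/0.9997142714670042 = -0.8863694846080317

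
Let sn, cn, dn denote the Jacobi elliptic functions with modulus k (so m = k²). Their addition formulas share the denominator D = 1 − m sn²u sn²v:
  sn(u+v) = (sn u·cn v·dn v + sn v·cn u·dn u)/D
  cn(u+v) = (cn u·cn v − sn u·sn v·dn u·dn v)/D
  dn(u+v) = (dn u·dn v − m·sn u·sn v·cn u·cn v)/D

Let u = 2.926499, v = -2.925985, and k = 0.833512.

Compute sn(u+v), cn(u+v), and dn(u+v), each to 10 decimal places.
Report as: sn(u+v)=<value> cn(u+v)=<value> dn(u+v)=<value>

sn u = 0.8707653087217249, cn u = -0.4916988683399212, dn u = 0.6879128115658472
sn v = -0.8709390933979557, cn v = -0.491390980372195, dn v = 0.6877599513377395
m = k² = 0.694742254144
D = 1 − m·sn²u·sn²v = 0.6004220447424009
sn(u+v) = (sn u·cn v·dn v + sn v·cn u·dn u)/D = 0.0003086169079673598/0.6004220447424009 = 0.0005139999616432567
cn(u+v) = (cn u·cn v − sn u·sn v·dn u·dn v)/D = 0.6004219654278563/0.6004220447424009 = 0.999999867902011
dn(u+v) = (dn u·dn v − m·sn u·sn v·cn u·cn v)/D = 0.6004219896392365/0.6004220447424009 = 0.9999999082259472

sn(u+v)=0.0005140000 cn(u+v)=0.9999998679 dn(u+v)=0.9999999082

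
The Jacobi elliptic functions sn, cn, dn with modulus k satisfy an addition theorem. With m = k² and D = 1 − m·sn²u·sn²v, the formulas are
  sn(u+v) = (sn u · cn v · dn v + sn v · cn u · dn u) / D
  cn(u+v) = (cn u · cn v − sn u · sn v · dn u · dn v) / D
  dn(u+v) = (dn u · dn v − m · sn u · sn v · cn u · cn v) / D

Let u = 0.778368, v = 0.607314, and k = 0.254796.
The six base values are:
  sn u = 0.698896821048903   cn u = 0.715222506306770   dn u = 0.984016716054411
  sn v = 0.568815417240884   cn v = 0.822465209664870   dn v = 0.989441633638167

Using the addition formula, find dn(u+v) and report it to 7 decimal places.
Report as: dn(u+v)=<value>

dn(u+v)=0.9683809

m = k² = 0.064921001616
D = 1 − m·sn²u·sn²v = 0.9897398417361667
dn(u+v) = (dn u·dn v − m·sn u·sn v·cn u·cn v)/D = 0.9584451295326564/0.9897398417361667 = 0.9683808705239003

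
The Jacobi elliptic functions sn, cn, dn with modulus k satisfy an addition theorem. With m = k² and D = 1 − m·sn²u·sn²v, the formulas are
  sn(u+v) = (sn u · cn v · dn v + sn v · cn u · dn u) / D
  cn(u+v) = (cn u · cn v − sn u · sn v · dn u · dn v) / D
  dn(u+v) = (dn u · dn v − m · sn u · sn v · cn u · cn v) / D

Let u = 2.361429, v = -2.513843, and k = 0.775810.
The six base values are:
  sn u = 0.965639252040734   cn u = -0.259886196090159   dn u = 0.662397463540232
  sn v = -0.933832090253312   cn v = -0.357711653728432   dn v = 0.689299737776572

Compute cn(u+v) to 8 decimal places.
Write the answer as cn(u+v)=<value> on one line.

m = k² = 0.6018811561
D = 1 − m·sn²u·sn²v = 0.5105840076801142
cn(u+v) = (cn u·cn v − sn u·sn v·dn u·dn v)/D = 0.5046923933630781/0.5105840076801142 = 0.9884610284920494

cn(u+v)=0.98846103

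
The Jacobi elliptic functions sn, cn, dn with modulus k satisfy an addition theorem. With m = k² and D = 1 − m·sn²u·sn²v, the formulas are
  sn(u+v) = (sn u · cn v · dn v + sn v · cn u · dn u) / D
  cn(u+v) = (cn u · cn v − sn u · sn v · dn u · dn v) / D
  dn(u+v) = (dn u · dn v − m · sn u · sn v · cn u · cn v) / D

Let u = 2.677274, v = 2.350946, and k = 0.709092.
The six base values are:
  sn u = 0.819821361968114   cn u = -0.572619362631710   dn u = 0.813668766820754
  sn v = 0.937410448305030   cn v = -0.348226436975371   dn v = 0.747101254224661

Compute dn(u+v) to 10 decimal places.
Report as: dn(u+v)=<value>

m = k² = 0.502811464464
D = 1 − m·sn²u·sn²v = 0.7030364050835993
dn(u+v) = (dn u·dn v − m·sn u·sn v·cn u·cn v)/D = 0.5308413032240315/0.7030364050835993 = 0.7550694379203709

dn(u+v)=0.7550694379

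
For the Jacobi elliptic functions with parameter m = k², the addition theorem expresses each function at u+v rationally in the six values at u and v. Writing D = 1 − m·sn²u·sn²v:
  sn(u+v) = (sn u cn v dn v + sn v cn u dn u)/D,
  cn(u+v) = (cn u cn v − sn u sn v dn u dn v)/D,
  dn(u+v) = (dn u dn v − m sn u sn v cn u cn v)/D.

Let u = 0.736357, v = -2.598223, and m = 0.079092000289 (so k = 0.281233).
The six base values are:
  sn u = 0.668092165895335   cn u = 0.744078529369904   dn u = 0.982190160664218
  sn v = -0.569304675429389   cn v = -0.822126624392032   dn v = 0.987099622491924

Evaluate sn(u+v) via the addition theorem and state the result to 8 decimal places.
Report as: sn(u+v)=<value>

sn(u+v)=-0.96932458

m = k² = 0.079092000289
D = 1 − m·sn²u·sn²v = 0.9885581877090022
sn(u+v) = (sn u·cn v·dn v + sn v·cn u·dn u)/D = -0.9582337489515128/0.9885581877090022 = -0.9693245788315539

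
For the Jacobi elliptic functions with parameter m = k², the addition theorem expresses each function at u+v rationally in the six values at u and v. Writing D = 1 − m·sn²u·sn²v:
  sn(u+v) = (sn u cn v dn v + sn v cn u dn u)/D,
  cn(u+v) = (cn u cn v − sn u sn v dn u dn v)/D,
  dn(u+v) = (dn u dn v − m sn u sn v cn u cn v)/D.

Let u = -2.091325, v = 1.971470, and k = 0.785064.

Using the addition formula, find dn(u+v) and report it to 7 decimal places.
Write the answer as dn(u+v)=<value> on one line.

sn u = -0.9970559685072253, cn u = -0.0766772173733432, dn u = 0.6223328187416119
sn v = 0.9999971386576122, cn v = -0.002392211652092282, dn v = 0.6194175029295012
m = k² = 0.616325484096
D = 1 − m·sn²u·sn²v = 0.3873016435774855
dn(u+v) = (dn u·dn v − m·sn u·sn v·cn u·cn v)/D = 0.3855965588592782/0.3873016435774855 = 0.9955975278016961

dn(u+v)=0.9955975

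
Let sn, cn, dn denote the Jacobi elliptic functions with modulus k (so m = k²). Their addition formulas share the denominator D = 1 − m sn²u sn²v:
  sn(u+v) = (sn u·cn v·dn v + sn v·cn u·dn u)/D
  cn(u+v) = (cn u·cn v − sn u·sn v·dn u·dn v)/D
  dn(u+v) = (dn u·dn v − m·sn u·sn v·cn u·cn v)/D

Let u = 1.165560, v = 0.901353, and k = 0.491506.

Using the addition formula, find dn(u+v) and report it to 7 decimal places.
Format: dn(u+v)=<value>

dn(u+v)=0.8859825

sn u = 0.8988308719325765, cn u = 0.4382956350009937, dn u = 0.8971230430187645
sn v = 0.768440860643181, cn v = 0.6399208104867096, dn v = 0.9259307619529888
m = k² = 0.241578148036
D = 1 − m·sn²u·sn²v = 0.8847517052125723
dn(u+v) = (dn u·dn v − m·sn u·sn v·cn u·cn v)/D = 0.7838745119976371/0.8847517052125723 = 0.8859824822934948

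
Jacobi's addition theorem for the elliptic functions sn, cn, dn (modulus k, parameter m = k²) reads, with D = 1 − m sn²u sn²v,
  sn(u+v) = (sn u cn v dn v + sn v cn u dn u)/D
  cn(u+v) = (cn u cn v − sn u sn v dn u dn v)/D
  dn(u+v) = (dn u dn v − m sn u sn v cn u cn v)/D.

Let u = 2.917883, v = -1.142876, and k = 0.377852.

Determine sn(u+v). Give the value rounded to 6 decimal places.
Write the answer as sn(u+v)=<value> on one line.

sn(u+v)=0.991222

sn u = 0.3380939835078274, cn u = -0.9411123515902918, dn u = 0.9918064671862286
sn v = -0.8981660041249706, cn v = 0.4396564898124254, dn v = 0.9406515877976398
m = k² = 0.142772133904
D = 1 − m·sn²u·sn²v = 0.9868346757098896
sn(u+v) = (sn u·cn v·dn v + sn v·cn u·dn u)/D = 0.9781726874084243/0.9868346757098896 = 0.9912224524384146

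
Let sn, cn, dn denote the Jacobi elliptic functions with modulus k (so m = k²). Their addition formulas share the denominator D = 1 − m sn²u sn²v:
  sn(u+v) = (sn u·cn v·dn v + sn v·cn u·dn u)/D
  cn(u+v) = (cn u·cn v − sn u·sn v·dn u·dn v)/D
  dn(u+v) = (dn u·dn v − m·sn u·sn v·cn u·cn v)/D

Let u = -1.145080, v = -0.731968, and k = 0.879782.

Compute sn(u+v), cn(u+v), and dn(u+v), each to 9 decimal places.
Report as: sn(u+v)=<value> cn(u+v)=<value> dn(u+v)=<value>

sn u = -0.8399775728030415, cn u = 0.5426211175285304, dn u = 0.6737085525916909
sn v = -0.6342855888780792, cn v = 0.7730988240461812, dn v = 0.8298187283106233
m = k² = 0.774016367524
D = 1 − m·sn²u·sn²v = 0.7802872730903319
sn(u+v) = (sn u·cn v·dn v + sn v·cn u·dn u)/D = -0.7707472174754137/0.7802872730903319 = -0.9877736624139277
cn(u+v) = (cn u·cn v − sn u·sn v·dn u·dn v)/D = 0.1216427363250823/0.7802872730903319 = 0.1558948101810191
dn(u+v) = (dn u·dn v − m·sn u·sn v·cn u·cn v)/D = 0.3860606427827089/0.7802872730903319 = 0.4947673198022488

sn(u+v)=-0.987773662 cn(u+v)=0.155894810 dn(u+v)=0.494767320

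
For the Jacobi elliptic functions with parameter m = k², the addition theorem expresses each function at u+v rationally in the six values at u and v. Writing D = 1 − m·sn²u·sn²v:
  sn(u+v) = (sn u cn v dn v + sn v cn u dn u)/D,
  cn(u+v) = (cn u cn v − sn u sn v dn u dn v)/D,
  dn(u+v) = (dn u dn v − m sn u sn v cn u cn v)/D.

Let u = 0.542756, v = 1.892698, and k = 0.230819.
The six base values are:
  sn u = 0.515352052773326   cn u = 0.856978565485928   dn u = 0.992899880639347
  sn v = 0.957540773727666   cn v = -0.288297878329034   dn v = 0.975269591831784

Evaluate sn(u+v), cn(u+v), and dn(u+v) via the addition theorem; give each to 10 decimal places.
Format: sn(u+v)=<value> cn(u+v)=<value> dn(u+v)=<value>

m = k² = 0.053277410761
D = 1 − m·sn²u·sn²v = 0.9870262452798946
sn(u+v) = (sn u·cn v·dn v + sn v·cn u·dn u)/D = 0.6698650326922705/0.9870262452798946 = 0.6786699298986872
cn(u+v) = (cn u·cn v − sn u·sn v·dn u·dn v)/D = -0.7249149238686634/0.9870262452798946 = -0.7344434125590011
dn(u+v) = (dn u·dn v − m·sn u·sn v·cn u·cn v)/D = 0.9748406094125604/0.9870262452798946 = 0.9876541926563678

sn(u+v)=0.6786699299 cn(u+v)=-0.7344434126 dn(u+v)=0.9876541927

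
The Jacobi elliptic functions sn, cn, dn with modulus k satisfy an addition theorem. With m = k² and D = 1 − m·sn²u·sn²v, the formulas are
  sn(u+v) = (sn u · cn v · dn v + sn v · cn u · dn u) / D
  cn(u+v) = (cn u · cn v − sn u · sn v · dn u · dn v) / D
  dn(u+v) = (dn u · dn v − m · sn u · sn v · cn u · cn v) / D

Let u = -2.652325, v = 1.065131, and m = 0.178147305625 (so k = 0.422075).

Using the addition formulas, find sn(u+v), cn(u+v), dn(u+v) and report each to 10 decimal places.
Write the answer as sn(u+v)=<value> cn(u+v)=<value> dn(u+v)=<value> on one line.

sn(u+v)=-0.9984419519 cn(u+v)=0.0558002564 dn(u+v)=0.9068667962

sn u = -0.595507712081198, cn u = -0.8033495906837925, dn u = 0.9678965449018999
sn v = 0.860688311605457, cn v = 0.509132232593604, dn v = 0.9316819524294378
m = k² = 0.178147305625
D = 1 − m·sn²u·sn²v = 0.9532000004477725
sn(u+v) = (sn u·cn v·dn v + sn v·cn u·dn u)/D = -0.951714869031322/0.9532000004477725 = -0.9984419519347956
cn(u+v) = (cn u·cn v − sn u·sn v·dn u·dn v)/D = 0.0531888044453636/0.9532000004477725 = 0.05580025642087471
dn(u+v) = (dn u·dn v − m·sn u·sn v·cn u·cn v)/D = 0.8644254305437053/0.9532000004477725 = 0.9068667961997852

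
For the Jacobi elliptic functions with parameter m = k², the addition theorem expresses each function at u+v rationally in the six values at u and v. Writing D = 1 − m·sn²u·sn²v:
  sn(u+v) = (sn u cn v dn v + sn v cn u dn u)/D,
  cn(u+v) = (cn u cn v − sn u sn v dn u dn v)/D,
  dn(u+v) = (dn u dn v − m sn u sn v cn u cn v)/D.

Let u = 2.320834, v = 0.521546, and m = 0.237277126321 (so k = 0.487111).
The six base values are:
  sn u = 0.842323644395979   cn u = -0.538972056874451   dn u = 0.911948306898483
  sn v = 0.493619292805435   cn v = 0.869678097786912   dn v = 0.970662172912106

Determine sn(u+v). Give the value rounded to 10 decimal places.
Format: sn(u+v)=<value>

m = k² = 0.237277126321
D = 1 − m·sn²u·sn²v = 0.9589797683753294
sn(u+v) = (sn u·cn v·dn v + sn v·cn u·dn u)/D = 0.4684378708114576/0.9589797683753294 = 0.4884752382264216

sn(u+v)=0.4884752382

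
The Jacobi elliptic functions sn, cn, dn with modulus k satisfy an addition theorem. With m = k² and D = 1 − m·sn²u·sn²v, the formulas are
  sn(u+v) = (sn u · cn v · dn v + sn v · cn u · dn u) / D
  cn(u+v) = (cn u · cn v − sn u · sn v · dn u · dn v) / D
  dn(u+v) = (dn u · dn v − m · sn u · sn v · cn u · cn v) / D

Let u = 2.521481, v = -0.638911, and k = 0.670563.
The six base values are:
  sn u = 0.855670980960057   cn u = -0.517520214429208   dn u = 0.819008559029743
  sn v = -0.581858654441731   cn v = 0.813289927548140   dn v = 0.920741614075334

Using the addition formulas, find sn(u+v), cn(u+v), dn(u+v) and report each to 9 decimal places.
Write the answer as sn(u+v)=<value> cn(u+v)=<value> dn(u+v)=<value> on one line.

m = k² = 0.449654736969
D = 1 − m·sn²u·sn²v = 0.8885377573618525
sn(u+v) = (sn u·cn v·dn v + sn v·cn u·dn u)/D = 0.88737481702081/0.8885377573618525 = 0.9986911751004309
cn(u+v) = (cn u·cn v − sn u·sn v·dn u·dn v)/D = -0.04544535592240705/0.8885377573618525 = -0.05114622934802269
dn(u+v) = (dn u·dn v − m·sn u·sn v·cn u·cn v)/D = 0.6598680841522095/0.8885377573618525 = 0.7426449564860546

sn(u+v)=0.998691175 cn(u+v)=-0.051146229 dn(u+v)=0.742644956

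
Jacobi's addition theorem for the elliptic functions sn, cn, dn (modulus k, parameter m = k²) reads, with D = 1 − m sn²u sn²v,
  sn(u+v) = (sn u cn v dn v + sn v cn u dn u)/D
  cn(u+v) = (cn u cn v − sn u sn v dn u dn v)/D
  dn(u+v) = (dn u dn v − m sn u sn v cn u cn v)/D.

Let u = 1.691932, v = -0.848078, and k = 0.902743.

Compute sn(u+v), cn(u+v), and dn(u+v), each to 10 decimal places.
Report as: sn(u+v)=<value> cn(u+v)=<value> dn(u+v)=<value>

sn u = 0.9634892940690022, cn u = 0.2677468584585367, dn u = 0.493434045765017
sn v = -0.7013917398741543, cn v = 0.7127760007437867, dn v = 0.7740074552820629
m = k² = 0.814944924049
D = 1 − m·sn²u·sn²v = 0.6278283056377313
sn(u+v) = (sn u·cn v·dn v + sn v·cn u·dn u)/D = 0.4388865421495965/0.6278283056377313 = 0.6990550413361615
cn(u+v) = (cn u·cn v − sn u·sn v·dn u·dn v)/D = 0.4489398450571245/0.6278283056377313 = 0.7150678633406046
dn(u+v) = (dn u·dn v − m·sn u·sn v·cn u·cn v)/D = 0.4870241797994598/0.6278283056377313 = 0.7757282929522485

sn(u+v)=0.6990550413 cn(u+v)=0.7150678633 dn(u+v)=0.7757282930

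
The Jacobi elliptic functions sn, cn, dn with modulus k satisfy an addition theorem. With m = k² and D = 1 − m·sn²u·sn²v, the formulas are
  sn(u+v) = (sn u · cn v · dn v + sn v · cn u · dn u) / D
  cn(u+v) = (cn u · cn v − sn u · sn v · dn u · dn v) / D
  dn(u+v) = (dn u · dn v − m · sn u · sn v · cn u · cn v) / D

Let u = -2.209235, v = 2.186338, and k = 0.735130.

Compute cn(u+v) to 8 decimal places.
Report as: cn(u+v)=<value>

sn u = -0.9762351695648324, cn u = -0.2167138521293063, dn u = 0.6963939033237781
sn v = 0.9795606037115566, cn v = -0.2011492571605741, dn v = 0.6938657452202912
m = k² = 0.5404161169
D = 1 − m·sn²u·sn²v = 0.5058033334068578
cn(u+v) = (cn u·cn v − sn u·sn v·dn u·dn v)/D = 0.5056707623019854/0.5058033334068578 = 0.9997378998988018

cn(u+v)=0.99973790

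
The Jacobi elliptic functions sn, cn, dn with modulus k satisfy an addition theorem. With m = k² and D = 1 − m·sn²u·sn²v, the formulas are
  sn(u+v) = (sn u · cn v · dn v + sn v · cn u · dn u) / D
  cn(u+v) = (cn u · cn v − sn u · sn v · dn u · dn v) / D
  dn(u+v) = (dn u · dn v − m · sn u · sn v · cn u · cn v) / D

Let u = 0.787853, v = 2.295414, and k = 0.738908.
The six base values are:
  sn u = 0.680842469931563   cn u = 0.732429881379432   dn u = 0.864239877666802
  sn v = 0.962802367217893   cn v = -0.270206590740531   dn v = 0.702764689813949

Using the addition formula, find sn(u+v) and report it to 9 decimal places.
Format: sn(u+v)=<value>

sn(u+v)=0.627344881

m = k² = 0.545985032464
D = 1 − m·sn²u·sn²v = 0.7653890310831403
sn(u+v) = (sn u·cn v·dn v + sn v·cn u·dn u)/D = 0.4801628907511107/0.7653890310831403 = 0.6273448811666508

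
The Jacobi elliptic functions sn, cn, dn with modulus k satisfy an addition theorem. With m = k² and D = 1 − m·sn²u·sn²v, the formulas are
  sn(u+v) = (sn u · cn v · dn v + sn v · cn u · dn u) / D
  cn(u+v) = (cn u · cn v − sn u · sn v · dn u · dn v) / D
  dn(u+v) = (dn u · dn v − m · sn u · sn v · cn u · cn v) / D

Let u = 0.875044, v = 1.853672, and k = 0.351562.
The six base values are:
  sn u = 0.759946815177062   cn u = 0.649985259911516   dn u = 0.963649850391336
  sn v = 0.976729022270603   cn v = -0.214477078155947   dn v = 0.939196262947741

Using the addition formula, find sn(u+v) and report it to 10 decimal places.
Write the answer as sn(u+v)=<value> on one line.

sn(u+v)=0.4922194629

m = k² = 0.123595839844
D = 1 − m·sn²u·sn²v = 0.9319044963568238
sn(u+v) = (sn u·cn v·dn v + sn v·cn u·dn u)/D = 0.4587015307028772/0.9319044963568238 = 0.4922194629343666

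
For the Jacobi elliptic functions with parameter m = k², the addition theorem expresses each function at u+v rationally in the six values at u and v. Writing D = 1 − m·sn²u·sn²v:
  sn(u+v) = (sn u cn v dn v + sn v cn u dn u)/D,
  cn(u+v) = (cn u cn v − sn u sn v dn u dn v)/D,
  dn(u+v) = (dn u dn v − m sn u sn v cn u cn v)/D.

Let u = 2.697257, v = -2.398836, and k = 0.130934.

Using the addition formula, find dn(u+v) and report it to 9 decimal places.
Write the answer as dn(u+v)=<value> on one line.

sn u = 0.4418578830480616, cn u = -0.897085063518664, dn u = 0.9983250418683101
sn v = -0.685471208854669, cn v = -0.728099733437198, dn v = 0.9959641913917318
m = k² = 0.017143712356
D = 1 − m·sn²u·sn²v = 0.9984272904538251
dn(u+v) = (dn u·dn v − m·sn u·sn v·cn u·cn v)/D = 0.997687566270978/0.9984272904538251 = 0.9992591106133419

dn(u+v)=0.999259111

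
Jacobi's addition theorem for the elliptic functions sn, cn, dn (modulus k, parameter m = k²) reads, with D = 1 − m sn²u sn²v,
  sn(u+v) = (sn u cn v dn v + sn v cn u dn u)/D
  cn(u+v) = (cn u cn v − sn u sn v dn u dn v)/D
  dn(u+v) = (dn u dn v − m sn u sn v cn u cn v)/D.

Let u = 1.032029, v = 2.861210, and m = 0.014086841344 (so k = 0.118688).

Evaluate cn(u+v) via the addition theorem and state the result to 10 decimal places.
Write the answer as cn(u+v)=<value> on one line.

sn u = 0.857271075338416, cn u = 0.5148653254863022, dn u = 0.9948102268042362
sn v = 0.2873679830758429, cn v = -0.9578202557384773, dn v = 0.9994181825457202
m = k² = 0.014086841344
D = 1 − m·sn²u·sn²v = 0.9991450775446185
cn(u+v) = (cn u·cn v − sn u·sn v·dn u·dn v)/D = -0.738079597058549/0.9991450775446185 = -0.7387111377982932

cn(u+v)=-0.7387111378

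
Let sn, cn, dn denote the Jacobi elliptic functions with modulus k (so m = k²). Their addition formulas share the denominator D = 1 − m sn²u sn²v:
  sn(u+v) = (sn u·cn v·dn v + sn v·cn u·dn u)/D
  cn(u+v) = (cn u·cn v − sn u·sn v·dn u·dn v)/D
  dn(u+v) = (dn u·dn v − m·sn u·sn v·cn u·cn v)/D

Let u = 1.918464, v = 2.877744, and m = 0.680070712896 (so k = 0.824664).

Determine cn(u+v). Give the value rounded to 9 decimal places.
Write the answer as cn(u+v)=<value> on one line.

sn u = 0.9973487727160357, cn u = 0.07276967474035736, dn u = 0.5687974603854283
sn v = 0.8748186262654098, cn v = -0.4844505868910691, dn v = 0.6924858809072003
m = k² = 0.680070712896
D = 1 − m·sn²u·sn²v = 0.4822927699437515
cn(u+v) = (cn u·cn v − sn u·sn v·dn u·dn v)/D = -0.3789170029064263/0.4822927699437515 = -0.7856576472224916

cn(u+v)=-0.785657647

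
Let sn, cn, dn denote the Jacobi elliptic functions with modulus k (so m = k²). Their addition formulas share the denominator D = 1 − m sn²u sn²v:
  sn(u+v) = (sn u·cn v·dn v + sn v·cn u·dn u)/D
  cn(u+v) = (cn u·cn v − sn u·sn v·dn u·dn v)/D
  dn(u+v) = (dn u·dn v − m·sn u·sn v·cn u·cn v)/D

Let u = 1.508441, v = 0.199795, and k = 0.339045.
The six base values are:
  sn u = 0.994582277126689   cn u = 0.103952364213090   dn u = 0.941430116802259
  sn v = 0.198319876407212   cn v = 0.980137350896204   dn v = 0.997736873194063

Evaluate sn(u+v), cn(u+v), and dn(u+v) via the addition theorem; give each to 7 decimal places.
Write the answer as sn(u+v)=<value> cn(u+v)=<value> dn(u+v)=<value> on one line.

m = k² = 0.114951512025
D = 1 − m·sn²u·sn²v = 0.9955277239071439
sn(u+v) = (sn u·cn v·dn v + sn v·cn u·dn u)/D = 0.9920294345492027/0.9955277239071439 = 0.9964859950416936
cn(u+v) = (cn u·cn v − sn u·sn v·dn u·dn v)/D = -0.08338495101472192/0.9955277239071439 = -0.08375954683357417
dn(u+v) = (dn u·dn v − m·sn u·sn v·cn u·cn v)/D = 0.9369893762917686/0.9955277239071439 = 0.9411986766318972

sn(u+v)=0.9964860 cn(u+v)=-0.0837595 dn(u+v)=0.9411987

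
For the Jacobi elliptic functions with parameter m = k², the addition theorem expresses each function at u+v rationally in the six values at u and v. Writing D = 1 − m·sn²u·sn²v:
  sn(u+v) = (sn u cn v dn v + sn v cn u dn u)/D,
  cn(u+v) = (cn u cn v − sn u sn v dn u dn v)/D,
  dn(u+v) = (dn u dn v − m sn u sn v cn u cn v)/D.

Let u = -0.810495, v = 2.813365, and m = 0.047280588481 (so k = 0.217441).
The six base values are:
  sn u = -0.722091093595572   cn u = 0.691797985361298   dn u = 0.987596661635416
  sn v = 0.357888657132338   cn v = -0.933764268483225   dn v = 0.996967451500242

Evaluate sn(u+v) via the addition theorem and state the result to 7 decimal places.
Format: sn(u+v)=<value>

m = k² = 0.047280588481
D = 1 − m·sn²u·sn²v = 0.9968423592477401
sn(u+v) = (sn u·cn v·dn v + sn v·cn u·dn u)/D = 0.9167338779282117/0.9968423592477401 = 0.9196377636078972

sn(u+v)=0.9196378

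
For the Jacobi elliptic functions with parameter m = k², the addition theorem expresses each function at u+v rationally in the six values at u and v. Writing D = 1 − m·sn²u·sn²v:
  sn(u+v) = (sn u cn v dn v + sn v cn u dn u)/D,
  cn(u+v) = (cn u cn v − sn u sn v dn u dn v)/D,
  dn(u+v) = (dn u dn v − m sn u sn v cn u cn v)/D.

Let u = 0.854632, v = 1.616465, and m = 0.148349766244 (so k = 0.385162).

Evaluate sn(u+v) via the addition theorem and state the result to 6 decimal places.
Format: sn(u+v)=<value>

sn(u+v)=0.708123

sn u = 0.745532912043211, cn u = 0.6664688117686902, dn u = 0.9578853445835819
sn v = 0.9998618035872308, cn v = 0.01662449179042363, dn v = 0.9228711902177028
m = k² = 0.148349766244
D = 1 − m·sn²u·sn²v = 0.9175671219479308
sn(u+v) = (sn u·cn v·dn v + sn v·cn u·dn u)/D = 0.6497506458765414/0.9175671219479308 = 0.7081232863893012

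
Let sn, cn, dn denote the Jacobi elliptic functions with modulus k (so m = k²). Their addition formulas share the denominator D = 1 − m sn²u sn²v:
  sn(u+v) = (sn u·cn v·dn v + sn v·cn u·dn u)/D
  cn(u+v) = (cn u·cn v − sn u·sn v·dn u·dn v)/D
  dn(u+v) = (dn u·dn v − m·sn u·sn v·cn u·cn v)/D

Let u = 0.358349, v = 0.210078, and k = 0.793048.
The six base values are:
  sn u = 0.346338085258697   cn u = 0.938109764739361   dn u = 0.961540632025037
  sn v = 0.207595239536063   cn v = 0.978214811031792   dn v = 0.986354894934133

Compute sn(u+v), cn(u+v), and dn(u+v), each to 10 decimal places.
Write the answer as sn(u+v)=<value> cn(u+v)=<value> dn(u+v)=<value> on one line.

sn(u+v)=0.5231282055 cn(u+v)=0.8522540001 dn(u+v)=0.9098826227

m = k² = 0.628925130304
D = 1 − m·sn²u·sn²v = 0.9967488707739982
sn(u+v) = (sn u·cn v·dn v + sn v·cn u·dn u)/D = 0.5214274480561563/0.9967488707739982 = 0.5231282054538532
cn(u+v) = (cn u·cn v − sn u·sn v·dn u·dn v)/D = 0.8494832121960298/0.9967488707739982 = 0.8522540000836788
dn(u+v) = (dn u·dn v − m·sn u·sn v·cn u·cn v)/D = 0.906924476667866/0.9967488707739982 = 0.9098826226546095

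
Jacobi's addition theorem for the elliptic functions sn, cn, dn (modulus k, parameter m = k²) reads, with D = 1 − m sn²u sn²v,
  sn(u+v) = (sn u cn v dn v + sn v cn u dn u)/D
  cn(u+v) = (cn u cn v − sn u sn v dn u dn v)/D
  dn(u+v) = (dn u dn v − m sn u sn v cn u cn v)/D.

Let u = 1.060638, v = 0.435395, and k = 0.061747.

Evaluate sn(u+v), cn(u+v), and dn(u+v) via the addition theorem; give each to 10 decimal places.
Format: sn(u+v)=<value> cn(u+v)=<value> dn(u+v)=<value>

sn u = 0.87237172898601, cn u = 0.4888430898212222, dn u = 0.9985481549339896
sn v = 0.4217227987950058, cn v = 0.9067248099487005, dn v = 0.999660898641334
m = k² = 0.003812692009
D = 1 − m·sn²u·sn²v = 0.9994839532465146
sn(u+v) = (sn u·cn v·dn v + sn v·cn u·dn u)/D = 0.996589829663927/0.9994839532465146 = 0.9971043821432181
cn(u+v) = (cn u·cn v − sn u·sn v·dn u·dn v)/D = 0.07600581693334965/0.9994839532465146 = 0.07604505973954685
dn(u+v) = (dn u·dn v − m·sn u·sn v·cn u·cn v)/D = 0.997587810825627/0.9994839532465146 = 0.9981028785757605

sn(u+v)=0.9971043821 cn(u+v)=0.0760450597 dn(u+v)=0.9981028786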